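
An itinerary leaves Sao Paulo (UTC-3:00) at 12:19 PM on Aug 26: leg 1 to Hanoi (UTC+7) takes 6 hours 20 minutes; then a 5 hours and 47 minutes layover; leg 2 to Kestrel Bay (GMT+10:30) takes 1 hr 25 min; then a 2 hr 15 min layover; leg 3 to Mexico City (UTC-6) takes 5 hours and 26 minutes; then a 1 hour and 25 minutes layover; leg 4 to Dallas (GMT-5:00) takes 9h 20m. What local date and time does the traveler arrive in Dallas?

Convert departure to UTC: 12:19 PM + 3:00 = 3:19 PM UTC on Aug 26.
Add 6 hours and 20 minutes leg 1 → 9:39 PM UTC.
Add 5 hours and 47 minutes layover in Hanoi → 3:26 AM UTC (Aug 27).
Add 1 hour 25 minutes leg 2 → 4:51 AM UTC.
Add 2 hours 15 minutes layover in Kestrel Bay → 7:06 AM UTC.
Add 5 hours 26 minutes leg 3 → 12:32 PM UTC.
Add 1 hour 25 minutes layover in Mexico City → 1:57 PM UTC.
Add 9 hours and 20 minutes leg 4 → 11:17 PM UTC.
Dallas is UTC−5:00, so local arrival = 11:17 PM − 5:00 = 6:17 PM on Aug 27.

6:17 PM on August 27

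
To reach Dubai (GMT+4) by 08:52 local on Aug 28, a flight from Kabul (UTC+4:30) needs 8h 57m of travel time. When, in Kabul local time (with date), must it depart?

00:25 on Aug 28

Target arrival in UTC: 08:52 − 4:00 = 04:52 on Aug 28.
Subtract 8 hours 57 minutes → departure 19:55 UTC on Aug 27.
Kabul is UTC+4:30: 19:55 + 4:30 = 00:25 on Aug 28.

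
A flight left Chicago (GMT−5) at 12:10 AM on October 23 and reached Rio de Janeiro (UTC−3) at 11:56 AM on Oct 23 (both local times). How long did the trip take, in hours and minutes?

Departure in UTC: 12:10 AM + 5:00 = 5:10 AM on Oct 23.
Arrival in UTC: 11:56 AM + 3:00 = 2:56 PM on Oct 23.
Elapsed = 2:56 PM − 5:10 AM = 9 hours 46 minutes.

9 hours 46 minutes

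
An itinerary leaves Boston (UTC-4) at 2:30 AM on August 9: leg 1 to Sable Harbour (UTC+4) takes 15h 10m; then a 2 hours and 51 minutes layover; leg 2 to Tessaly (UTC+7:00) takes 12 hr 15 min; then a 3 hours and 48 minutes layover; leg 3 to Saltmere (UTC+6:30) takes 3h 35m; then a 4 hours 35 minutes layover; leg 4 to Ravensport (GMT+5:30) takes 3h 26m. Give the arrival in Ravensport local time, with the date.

Convert departure to UTC: 2:30 AM + 4:00 = 6:30 AM UTC on Aug 9.
Add 15 hours and 10 minutes leg 1 → 9:40 PM UTC.
Add 2 hours and 51 minutes layover in Sable Harbour → 12:31 AM UTC (Aug 10).
Add 12 hours and 15 minutes leg 2 → 12:46 PM UTC.
Add 3 hours and 48 minutes layover in Tessaly → 4:34 PM UTC.
Add 3 hours and 35 minutes leg 3 → 8:09 PM UTC.
Add 4 hours and 35 minutes layover in Saltmere → 12:44 AM UTC (Aug 11).
Add 3 hours and 26 minutes leg 4 → 4:10 AM UTC.
Ravensport is UTC+5:30, so local arrival = 4:10 AM + 5:30 = 9:40 AM on Aug 11.

9:40 AM on Aug 11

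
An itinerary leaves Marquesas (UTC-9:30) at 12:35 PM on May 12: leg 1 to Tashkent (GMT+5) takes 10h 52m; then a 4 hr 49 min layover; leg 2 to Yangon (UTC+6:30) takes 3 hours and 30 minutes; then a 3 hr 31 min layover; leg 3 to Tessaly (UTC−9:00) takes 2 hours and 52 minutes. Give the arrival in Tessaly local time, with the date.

2:39 PM on May 13

Convert departure to UTC: 12:35 PM + 9:30 = 10:05 PM UTC on May 12.
Add 10 hours and 52 minutes leg 1 → 8:57 AM UTC (May 13).
Add 4 hours and 49 minutes layover in Tashkent → 1:46 PM UTC.
Add 3 hours 30 minutes leg 2 → 5:16 PM UTC.
Add 3 hours 31 minutes layover in Yangon → 8:47 PM UTC.
Add 2 hours and 52 minutes leg 3 → 11:39 PM UTC.
Tessaly is UTC−9:00, so local arrival = 11:39 PM − 9:00 = 2:39 PM on May 13.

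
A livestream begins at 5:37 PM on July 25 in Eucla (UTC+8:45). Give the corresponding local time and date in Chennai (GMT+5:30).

In UTC: 5:37 PM − 8:45 = 8:52 AM on Jul 25.
Chennai is UTC+5:30: 8:52 AM + 5:30 = 2:22 PM on Jul 25.

2:22 PM on July 25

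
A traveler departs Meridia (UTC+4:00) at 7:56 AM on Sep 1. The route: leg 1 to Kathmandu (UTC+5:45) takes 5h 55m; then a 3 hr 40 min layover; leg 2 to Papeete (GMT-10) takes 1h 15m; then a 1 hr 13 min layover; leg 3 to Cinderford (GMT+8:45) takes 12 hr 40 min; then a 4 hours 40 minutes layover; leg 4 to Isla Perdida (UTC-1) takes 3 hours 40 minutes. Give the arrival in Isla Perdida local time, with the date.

11:59 AM on September 2

Convert departure to UTC: 7:56 AM − 4:00 = 3:56 AM UTC on Sep 1.
Add 5 hours 55 minutes leg 1 → 9:51 AM UTC.
Add 3 hours 40 minutes layover in Kathmandu → 1:31 PM UTC.
Add 1 hour 15 minutes leg 2 → 2:46 PM UTC.
Add 1 hour and 13 minutes layover in Papeete → 3:59 PM UTC.
Add 12 hours 40 minutes leg 3 → 4:39 AM UTC (Sep 2).
Add 4 hours and 40 minutes layover in Cinderford → 9:19 AM UTC.
Add 3 hours and 40 minutes leg 4 → 12:59 PM UTC.
Isla Perdida is UTC−1:00, so local arrival = 12:59 PM − 1:00 = 11:59 AM on Sep 2.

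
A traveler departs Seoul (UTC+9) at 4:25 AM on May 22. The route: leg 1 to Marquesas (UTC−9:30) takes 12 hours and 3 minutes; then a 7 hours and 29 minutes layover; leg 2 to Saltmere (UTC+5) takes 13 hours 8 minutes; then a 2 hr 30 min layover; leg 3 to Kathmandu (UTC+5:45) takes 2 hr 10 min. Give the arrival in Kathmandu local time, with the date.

Convert departure to UTC: 4:25 AM − 9:00 = 7:25 PM UTC on May 21.
Add 12 hours and 3 minutes leg 1 → 7:28 AM UTC (May 22).
Add 7 hours and 29 minutes layover in Marquesas → 2:57 PM UTC.
Add 13 hours and 8 minutes leg 2 → 4:05 AM UTC (May 23).
Add 2 hours and 30 minutes layover in Saltmere → 6:35 AM UTC.
Add 2 hours and 10 minutes leg 3 → 8:45 AM UTC.
Kathmandu is UTC+5:45, so local arrival = 8:45 AM + 5:45 = 2:30 PM on May 23.

2:30 PM on May 23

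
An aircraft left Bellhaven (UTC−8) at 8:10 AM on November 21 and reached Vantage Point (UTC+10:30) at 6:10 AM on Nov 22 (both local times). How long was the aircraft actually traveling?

Departure in UTC: 8:10 AM + 8:00 = 4:10 PM on Nov 21.
Arrival in UTC: 6:10 AM − 10:30 = 7:40 PM on Nov 21.
Elapsed = 7:40 PM − 4:10 PM = 3 hours 30 minutes.

3 hours 30 minutes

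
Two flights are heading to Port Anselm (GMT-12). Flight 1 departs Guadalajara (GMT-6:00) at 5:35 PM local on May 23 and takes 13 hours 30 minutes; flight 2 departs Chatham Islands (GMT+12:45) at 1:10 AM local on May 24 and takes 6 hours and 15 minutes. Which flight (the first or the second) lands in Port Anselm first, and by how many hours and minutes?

the second, by 18 hours 25 minutes

Flight 1 in UTC: 5:35 PM + 6:00 = 11:35 PM on May 23.
+13 hours 30 minutes → arrive 1:05 PM UTC on May 24.
Flight 2 in UTC: 1:10 AM − 12:45 = 12:25 PM on May 23.
+6 hours and 15 minutes → arrive 6:40 PM UTC on May 23.
Flight 2 lands earlier by 18 hours 25 minutes.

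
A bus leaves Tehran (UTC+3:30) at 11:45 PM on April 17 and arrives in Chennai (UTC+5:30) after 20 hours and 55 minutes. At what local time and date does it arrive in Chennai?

Convert departure to UTC: 11:45 PM − 3:30 = 8:15 PM UTC on Apr 17.
Add 20 hours 55 minutes travel time → 5:10 PM UTC (Apr 18).
Chennai is UTC+5:30, so local arrival = 5:10 PM + 5:30 = 10:40 PM on Apr 18.

10:40 PM on April 18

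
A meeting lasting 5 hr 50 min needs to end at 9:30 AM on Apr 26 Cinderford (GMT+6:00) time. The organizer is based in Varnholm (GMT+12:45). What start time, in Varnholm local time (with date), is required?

10:25 AM on April 26

Target end time in UTC: 9:30 AM − 6:00 = 3:30 AM on Apr 26.
Subtract 5 hours 50 minutes → start 9:40 PM UTC on Apr 25.
Varnholm is UTC+12:45: 9:40 PM + 12:45 = 10:25 AM on Apr 26.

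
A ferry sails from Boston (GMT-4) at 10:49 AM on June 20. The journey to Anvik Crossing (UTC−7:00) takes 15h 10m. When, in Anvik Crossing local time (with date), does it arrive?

10:59 PM on June 20

Convert departure to UTC: 10:49 AM + 4:00 = 2:49 PM UTC on Jun 20.
Add 15 hours and 10 minutes travel time → 5:59 AM UTC (Jun 21).
Anvik Crossing is UTC−7:00, so local arrival = 5:59 AM − 7:00 = 10:59 PM on Jun 20.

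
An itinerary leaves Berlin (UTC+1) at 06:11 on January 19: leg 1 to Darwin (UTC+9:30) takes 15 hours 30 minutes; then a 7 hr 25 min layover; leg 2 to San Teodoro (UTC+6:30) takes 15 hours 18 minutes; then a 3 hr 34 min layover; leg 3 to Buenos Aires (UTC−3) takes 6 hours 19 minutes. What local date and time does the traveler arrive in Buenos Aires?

02:17 on January 21

Convert departure to UTC: 06:11 − 1:00 = 05:11 UTC on Jan 19.
Add 15 hours and 30 minutes leg 1 → 20:41 UTC.
Add 7 hours 25 minutes layover in Darwin → 04:06 UTC (Jan 20).
Add 15 hours 18 minutes leg 2 → 19:24 UTC.
Add 3 hours 34 minutes layover in San Teodoro → 22:58 UTC.
Add 6 hours and 19 minutes leg 3 → 05:17 UTC (Jan 21).
Buenos Aires is UTC−3:00, so local arrival = 05:17 − 3:00 = 02:17 on Jan 21.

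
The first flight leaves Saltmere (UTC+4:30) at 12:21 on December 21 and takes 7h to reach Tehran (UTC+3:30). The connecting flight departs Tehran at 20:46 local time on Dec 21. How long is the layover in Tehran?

2 hours 25 minutes

Convert departure to UTC: 12:21 − 4:30 = 07:51 UTC on Dec 21.
Add 7 hours flight time → 14:51 UTC.
Tehran is UTC+3:30, so local arrival = 14:51 + 3:30 = 18:21 on Dec 21.
Layover = 20:46 − 18:21 = 2 hours 25 minutes.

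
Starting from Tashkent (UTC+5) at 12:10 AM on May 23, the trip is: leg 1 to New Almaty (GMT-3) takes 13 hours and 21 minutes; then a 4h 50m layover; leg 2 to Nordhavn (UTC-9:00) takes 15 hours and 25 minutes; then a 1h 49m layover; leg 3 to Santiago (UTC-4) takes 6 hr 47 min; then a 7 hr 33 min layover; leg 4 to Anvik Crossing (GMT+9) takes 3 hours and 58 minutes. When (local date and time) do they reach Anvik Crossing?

9:53 AM on May 25

Convert departure to UTC: 12:10 AM − 5:00 = 7:10 PM UTC on May 22.
Add 13 hours and 21 minutes leg 1 → 8:31 AM UTC (May 23).
Add 4 hours 50 minutes layover in New Almaty → 1:21 PM UTC.
Add 15 hours 25 minutes leg 2 → 4:46 AM UTC (May 24).
Add 1 hour and 49 minutes layover in Nordhavn → 6:35 AM UTC.
Add 6 hours and 47 minutes leg 3 → 1:22 PM UTC.
Add 7 hours 33 minutes layover in Santiago → 8:55 PM UTC.
Add 3 hours 58 minutes leg 4 → 12:53 AM UTC (May 25).
Anvik Crossing is UTC+9:00, so local arrival = 12:53 AM + 9:00 = 9:53 AM on May 25.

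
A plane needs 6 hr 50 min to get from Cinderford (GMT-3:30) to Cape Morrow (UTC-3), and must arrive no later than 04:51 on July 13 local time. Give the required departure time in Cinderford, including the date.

Target arrival in UTC: 04:51 + 3:00 = 07:51 on Jul 13.
Subtract 6 hours 50 minutes → departure 01:01 UTC on Jul 13.
Cinderford is UTC−3:30: 01:01 − 3:30 = 21:31 on Jul 12.

21:31 on July 12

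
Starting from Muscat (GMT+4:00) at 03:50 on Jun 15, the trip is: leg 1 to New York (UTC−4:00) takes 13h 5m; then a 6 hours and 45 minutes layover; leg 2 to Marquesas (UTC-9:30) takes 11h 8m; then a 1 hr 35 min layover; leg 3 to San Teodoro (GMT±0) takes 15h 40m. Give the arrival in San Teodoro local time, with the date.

00:03 on Jun 17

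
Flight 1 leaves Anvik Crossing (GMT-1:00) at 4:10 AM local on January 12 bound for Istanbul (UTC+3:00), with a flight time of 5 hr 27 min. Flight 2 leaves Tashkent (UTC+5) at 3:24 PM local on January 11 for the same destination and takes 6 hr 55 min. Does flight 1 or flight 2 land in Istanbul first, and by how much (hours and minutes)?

the second, by 17 hours 18 minutes

Flight 1 in UTC: 4:10 AM + 1:00 = 5:10 AM on Jan 12.
+5 hours 27 minutes → arrive 10:37 AM UTC on Jan 12.
Flight 2 in UTC: 3:24 PM − 5:00 = 10:24 AM on Jan 11.
+6 hours and 55 minutes → arrive 5:19 PM UTC on Jan 11.
Flight 2 lands earlier by 17 hours 18 minutes.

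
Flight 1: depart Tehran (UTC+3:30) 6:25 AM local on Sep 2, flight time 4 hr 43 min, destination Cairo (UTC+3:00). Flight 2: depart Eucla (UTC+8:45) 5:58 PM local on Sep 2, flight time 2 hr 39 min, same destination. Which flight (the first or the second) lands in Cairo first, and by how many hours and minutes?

the first, by 4 hours 14 minutes

Flight 1 in UTC: 6:25 AM − 3:30 = 2:55 AM on Sep 2.
+4 hours 43 minutes → arrive 7:38 AM UTC on Sep 2.
Flight 2 in UTC: 5:58 PM − 8:45 = 9:13 AM on Sep 2.
+2 hours and 39 minutes → arrive 11:52 AM UTC on Sep 2.
Flight 1 lands earlier by 4 hours 14 minutes.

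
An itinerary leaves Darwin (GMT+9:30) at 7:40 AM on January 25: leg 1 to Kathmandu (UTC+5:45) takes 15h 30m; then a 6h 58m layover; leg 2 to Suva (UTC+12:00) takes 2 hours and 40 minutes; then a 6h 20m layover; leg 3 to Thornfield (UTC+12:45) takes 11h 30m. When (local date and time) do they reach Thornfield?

Convert departure to UTC: 7:40 AM − 9:30 = 10:10 PM UTC on Jan 24.
Add 15 hours and 30 minutes leg 1 → 1:40 PM UTC (Jan 25).
Add 6 hours and 58 minutes layover in Kathmandu → 8:38 PM UTC.
Add 2 hours 40 minutes leg 2 → 11:18 PM UTC.
Add 6 hours 20 minutes layover in Suva → 5:38 AM UTC (Jan 26).
Add 11 hours and 30 minutes leg 3 → 5:08 PM UTC.
Thornfield is UTC+12:45, so local arrival = 5:08 PM + 12:45 = 5:53 AM on Jan 27.

5:53 AM on January 27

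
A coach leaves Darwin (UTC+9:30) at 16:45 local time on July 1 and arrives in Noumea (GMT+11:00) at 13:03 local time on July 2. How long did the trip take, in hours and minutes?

Noumea is 1:30 ahead of Darwin.
Clock-face elapsed time (ignoring zones) is 20 hours 18 minutes.
Actual elapsed = 20 hours 18 minutes − 1:30 = 18 hours 48 minutes.

18 hours 48 minutes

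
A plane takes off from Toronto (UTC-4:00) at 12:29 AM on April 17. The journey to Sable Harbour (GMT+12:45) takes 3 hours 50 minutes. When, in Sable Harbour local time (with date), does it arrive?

9:04 PM on Apr 17

Convert departure to UTC: 12:29 AM + 4:00 = 4:29 AM UTC on Apr 17.
Add 3 hours 50 minutes travel time → 8:19 AM UTC.
Sable Harbour is UTC+12:45, so local arrival = 8:19 AM + 12:45 = 9:04 PM on Apr 17.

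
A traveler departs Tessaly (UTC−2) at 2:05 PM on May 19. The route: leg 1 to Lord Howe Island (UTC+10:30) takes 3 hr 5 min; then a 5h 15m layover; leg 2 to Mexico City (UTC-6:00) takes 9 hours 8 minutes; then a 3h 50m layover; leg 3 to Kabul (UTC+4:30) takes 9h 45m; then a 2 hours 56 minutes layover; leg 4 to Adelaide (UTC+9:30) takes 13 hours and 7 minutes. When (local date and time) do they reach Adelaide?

Convert departure to UTC: 2:05 PM + 2:00 = 4:05 PM UTC on May 19.
Add 3 hours and 5 minutes leg 1 → 7:10 PM UTC.
Add 5 hours 15 minutes layover in Lord Howe Island → 12:25 AM UTC (May 20).
Add 9 hours and 8 minutes leg 2 → 9:33 AM UTC.
Add 3 hours and 50 minutes layover in Mexico City → 1:23 PM UTC.
Add 9 hours and 45 minutes leg 3 → 11:08 PM UTC.
Add 2 hours 56 minutes layover in Kabul → 2:04 AM UTC (May 21).
Add 13 hours 7 minutes leg 4 → 3:11 PM UTC.
Adelaide is UTC+9:30, so local arrival = 3:11 PM + 9:30 = 12:41 AM on May 22.

12:41 AM on May 22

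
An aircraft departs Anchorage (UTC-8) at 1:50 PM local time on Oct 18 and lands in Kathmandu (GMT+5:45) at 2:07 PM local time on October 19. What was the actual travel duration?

Departure in UTC: 1:50 PM + 8:00 = 9:50 PM on Oct 18.
Arrival in UTC: 2:07 PM − 5:45 = 8:22 AM on Oct 19.
Elapsed = 8:22 AM − 9:50 PM (+1 day) = 10 hours 32 minutes.

10 hours 32 minutes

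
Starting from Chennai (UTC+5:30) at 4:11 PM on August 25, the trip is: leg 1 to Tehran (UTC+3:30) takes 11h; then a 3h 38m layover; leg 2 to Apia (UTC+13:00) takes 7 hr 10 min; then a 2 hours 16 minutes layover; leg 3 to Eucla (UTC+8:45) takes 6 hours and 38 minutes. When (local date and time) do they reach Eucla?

Convert departure to UTC: 4:11 PM − 5:30 = 10:41 AM UTC on Aug 25.
Add 11 hours leg 1 → 9:41 PM UTC.
Add 3 hours and 38 minutes layover in Tehran → 1:19 AM UTC (Aug 26).
Add 7 hours and 10 minutes leg 2 → 8:29 AM UTC.
Add 2 hours 16 minutes layover in Apia → 10:45 AM UTC.
Add 6 hours and 38 minutes leg 3 → 5:23 PM UTC.
Eucla is UTC+8:45, so local arrival = 5:23 PM + 8:45 = 2:08 AM on Aug 27.

2:08 AM on August 27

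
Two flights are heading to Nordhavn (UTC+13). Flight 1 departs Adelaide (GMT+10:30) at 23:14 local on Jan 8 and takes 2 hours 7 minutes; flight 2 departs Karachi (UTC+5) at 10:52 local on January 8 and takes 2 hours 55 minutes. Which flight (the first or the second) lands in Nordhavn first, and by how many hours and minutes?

the second, by 6 hours 4 minutes

Flight 1 in UTC: 23:14 − 10:30 = 12:44 on Jan 8.
+2 hours and 7 minutes → arrive 14:51 UTC on Jan 8.
Flight 2 in UTC: 10:52 − 5:00 = 05:52 on Jan 8.
+2 hours and 55 minutes → arrive 08:47 UTC on Jan 8.
Flight 2 lands earlier by 6 hours 4 minutes.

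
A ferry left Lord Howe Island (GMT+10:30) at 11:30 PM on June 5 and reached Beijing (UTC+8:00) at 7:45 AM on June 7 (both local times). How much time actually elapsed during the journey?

34 hours 45 minutes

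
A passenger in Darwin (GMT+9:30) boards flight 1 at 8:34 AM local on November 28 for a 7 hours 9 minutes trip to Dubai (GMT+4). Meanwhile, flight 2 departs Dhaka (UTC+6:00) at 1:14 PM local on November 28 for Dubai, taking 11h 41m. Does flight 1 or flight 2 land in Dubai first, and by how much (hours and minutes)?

Flight 1 in UTC: 8:34 AM − 9:30 = 11:04 PM on Nov 27.
+7 hours 9 minutes → arrive 6:13 AM UTC on Nov 28.
Flight 2 in UTC: 1:14 PM − 6:00 = 7:14 AM on Nov 28.
+11 hours and 41 minutes → arrive 6:55 PM UTC on Nov 28.
Flight 1 lands earlier by 12 hours 42 minutes.

the first, by 12 hours 42 minutes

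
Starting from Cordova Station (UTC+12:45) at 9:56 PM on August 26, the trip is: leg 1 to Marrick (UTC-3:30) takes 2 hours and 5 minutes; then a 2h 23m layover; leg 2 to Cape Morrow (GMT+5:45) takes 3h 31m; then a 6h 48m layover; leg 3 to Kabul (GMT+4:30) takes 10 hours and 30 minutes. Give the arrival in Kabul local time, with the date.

2:58 PM on August 27

Convert departure to UTC: 9:56 PM − 12:45 = 9:11 AM UTC on Aug 26.
Add 2 hours and 5 minutes leg 1 → 11:16 AM UTC.
Add 2 hours 23 minutes layover in Marrick → 1:39 PM UTC.
Add 3 hours and 31 minutes leg 2 → 5:10 PM UTC.
Add 6 hours 48 minutes layover in Cape Morrow → 11:58 PM UTC.
Add 10 hours 30 minutes leg 3 → 10:28 AM UTC (Aug 27).
Kabul is UTC+4:30, so local arrival = 10:28 AM + 4:30 = 2:58 PM on Aug 27.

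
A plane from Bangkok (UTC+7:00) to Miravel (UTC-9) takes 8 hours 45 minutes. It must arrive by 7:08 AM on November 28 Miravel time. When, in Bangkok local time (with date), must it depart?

2:23 PM on Nov 28

Target arrival in UTC: 7:08 AM + 9:00 = 4:08 PM on Nov 28.
Subtract 8 hours and 45 minutes → departure 7:23 AM UTC on Nov 28.
Bangkok is UTC+7:00: 7:23 AM + 7:00 = 2:23 PM on Nov 28.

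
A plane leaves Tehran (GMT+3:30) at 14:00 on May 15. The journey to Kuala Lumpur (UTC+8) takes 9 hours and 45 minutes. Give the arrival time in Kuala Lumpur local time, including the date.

04:15 on May 16

Convert departure to UTC: 14:00 − 3:30 = 10:30 UTC on May 15.
Add 9 hours and 45 minutes travel time → 20:15 UTC.
Kuala Lumpur is UTC+8:00, so local arrival = 20:15 + 8:00 = 04:15 on May 16.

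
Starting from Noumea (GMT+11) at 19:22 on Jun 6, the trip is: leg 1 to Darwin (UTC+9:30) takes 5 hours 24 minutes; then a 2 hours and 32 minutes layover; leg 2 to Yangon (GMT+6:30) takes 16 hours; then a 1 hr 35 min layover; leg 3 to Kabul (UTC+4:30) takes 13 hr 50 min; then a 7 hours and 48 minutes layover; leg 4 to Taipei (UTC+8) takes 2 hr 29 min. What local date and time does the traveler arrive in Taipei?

18:00 on June 8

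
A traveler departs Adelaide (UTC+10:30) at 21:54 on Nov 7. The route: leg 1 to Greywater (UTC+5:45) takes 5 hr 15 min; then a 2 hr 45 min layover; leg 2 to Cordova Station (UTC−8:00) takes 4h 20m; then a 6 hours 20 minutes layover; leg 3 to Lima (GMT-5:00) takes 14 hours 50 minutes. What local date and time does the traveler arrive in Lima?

Convert departure to UTC: 21:54 − 10:30 = 11:24 UTC on Nov 7.
Add 5 hours 15 minutes leg 1 → 16:39 UTC.
Add 2 hours 45 minutes layover in Greywater → 19:24 UTC.
Add 4 hours 20 minutes leg 2 → 23:44 UTC.
Add 6 hours 20 minutes layover in Cordova Station → 06:04 UTC (Nov 8).
Add 14 hours and 50 minutes leg 3 → 20:54 UTC.
Lima is UTC−5:00, so local arrival = 20:54 − 5:00 = 15:54 on Nov 8.

15:54 on November 8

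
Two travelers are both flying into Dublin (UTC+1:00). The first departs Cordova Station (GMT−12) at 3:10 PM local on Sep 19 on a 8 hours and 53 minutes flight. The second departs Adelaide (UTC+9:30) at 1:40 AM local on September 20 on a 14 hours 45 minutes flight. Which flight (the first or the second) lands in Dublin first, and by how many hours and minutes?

the second, by 5 hours 8 minutes

Flight 1 in UTC: 3:10 PM + 12:00 = 3:10 AM on Sep 20.
+8 hours and 53 minutes → arrive 12:03 PM UTC on Sep 20.
Flight 2 in UTC: 1:40 AM − 9:30 = 4:10 PM on Sep 19.
+14 hours 45 minutes → arrive 6:55 AM UTC on Sep 20.
Flight 2 lands earlier by 5 hours 8 minutes.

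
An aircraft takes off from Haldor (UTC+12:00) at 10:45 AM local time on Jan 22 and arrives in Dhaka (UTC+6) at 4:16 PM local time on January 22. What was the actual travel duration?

Departure in UTC: 10:45 AM − 12:00 = 10:45 PM on Jan 21.
Arrival in UTC: 4:16 PM − 6:00 = 10:16 AM on Jan 22.
Elapsed = 10:16 AM − 10:45 PM (+1 day) = 11 hours 31 minutes.

11 hours 31 minutes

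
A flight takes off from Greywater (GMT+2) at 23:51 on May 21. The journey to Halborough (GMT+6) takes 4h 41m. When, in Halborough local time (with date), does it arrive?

Convert departure to UTC: 23:51 − 2:00 = 21:51 UTC on May 21.
Add 4 hours 41 minutes travel time → 02:32 UTC (May 22).
Halborough is UTC+6:00, so local arrival = 02:32 + 6:00 = 08:32 on May 22.

08:32 on May 22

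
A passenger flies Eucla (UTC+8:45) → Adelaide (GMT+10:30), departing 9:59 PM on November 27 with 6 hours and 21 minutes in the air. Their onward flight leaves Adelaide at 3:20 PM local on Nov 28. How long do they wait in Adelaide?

9 hours 15 minutes

Convert departure to UTC: 9:59 PM − 8:45 = 1:14 PM UTC on Nov 27.
Add 6 hours and 21 minutes flight time → 7:35 PM UTC.
Adelaide is UTC+10:30, so local arrival = 7:35 PM + 10:30 = 6:05 AM on Nov 28.
Layover = 3:20 PM − 6:05 AM = 9 hours 15 minutes.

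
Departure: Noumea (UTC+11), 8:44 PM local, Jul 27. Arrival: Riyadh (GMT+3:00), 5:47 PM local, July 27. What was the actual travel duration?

5 hours 3 minutes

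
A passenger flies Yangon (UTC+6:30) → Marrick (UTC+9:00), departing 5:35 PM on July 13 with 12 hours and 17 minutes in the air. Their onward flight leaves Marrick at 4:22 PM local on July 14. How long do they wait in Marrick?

8 hours

Convert departure to UTC: 5:35 PM − 6:30 = 11:05 AM UTC on Jul 13.
Add 12 hours 17 minutes flight time → 11:22 PM UTC.
Marrick is UTC+9:00, so local arrival = 11:22 PM + 9:00 = 8:22 AM on Jul 14.
Layover = 4:22 PM − 8:22 AM = 8 hours.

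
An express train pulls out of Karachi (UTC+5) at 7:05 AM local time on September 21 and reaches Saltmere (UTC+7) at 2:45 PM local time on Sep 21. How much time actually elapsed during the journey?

5 hours 40 minutes

Departure in UTC: 7:05 AM − 5:00 = 2:05 AM on Sep 21.
Arrival in UTC: 2:45 PM − 7:00 = 7:45 AM on Sep 21.
Elapsed = 7:45 AM − 2:05 AM = 5 hours 40 minutes.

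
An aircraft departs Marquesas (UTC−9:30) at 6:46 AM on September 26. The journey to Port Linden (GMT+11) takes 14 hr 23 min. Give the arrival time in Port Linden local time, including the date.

5:39 PM on September 27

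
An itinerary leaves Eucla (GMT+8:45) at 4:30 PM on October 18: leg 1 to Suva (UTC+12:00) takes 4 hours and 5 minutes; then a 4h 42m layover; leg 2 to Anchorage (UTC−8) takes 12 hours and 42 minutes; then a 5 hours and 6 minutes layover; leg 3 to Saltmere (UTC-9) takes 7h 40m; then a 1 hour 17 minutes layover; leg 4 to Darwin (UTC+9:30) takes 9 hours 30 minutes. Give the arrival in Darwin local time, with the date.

Convert departure to UTC: 4:30 PM − 8:45 = 7:45 AM UTC on Oct 18.
Add 4 hours 5 minutes leg 1 → 11:50 AM UTC.
Add 4 hours 42 minutes layover in Suva → 4:32 PM UTC.
Add 12 hours 42 minutes leg 2 → 5:14 AM UTC (Oct 19).
Add 5 hours and 6 minutes layover in Anchorage → 10:20 AM UTC.
Add 7 hours and 40 minutes leg 3 → 6:00 PM UTC.
Add 1 hour 17 minutes layover in Saltmere → 7:17 PM UTC.
Add 9 hours 30 minutes leg 4 → 4:47 AM UTC (Oct 20).
Darwin is UTC+9:30, so local arrival = 4:47 AM + 9:30 = 2:17 PM on Oct 20.

2:17 PM on October 20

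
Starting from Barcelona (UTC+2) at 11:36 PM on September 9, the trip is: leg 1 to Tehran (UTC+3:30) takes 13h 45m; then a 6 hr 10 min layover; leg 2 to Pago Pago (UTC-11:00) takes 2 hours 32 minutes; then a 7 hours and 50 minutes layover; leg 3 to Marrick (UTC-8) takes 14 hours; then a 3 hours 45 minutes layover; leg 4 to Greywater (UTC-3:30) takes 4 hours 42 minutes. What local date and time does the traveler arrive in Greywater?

10:50 PM on September 11

Convert departure to UTC: 11:36 PM − 2:00 = 9:36 PM UTC on Sep 9.
Add 13 hours 45 minutes leg 1 → 11:21 AM UTC (Sep 10).
Add 6 hours 10 minutes layover in Tehran → 5:31 PM UTC.
Add 2 hours 32 minutes leg 2 → 8:03 PM UTC.
Add 7 hours 50 minutes layover in Pago Pago → 3:53 AM UTC (Sep 11).
Add 14 hours leg 3 → 5:53 PM UTC.
Add 3 hours 45 minutes layover in Marrick → 9:38 PM UTC.
Add 4 hours and 42 minutes leg 4 → 2:20 AM UTC (Sep 12).
Greywater is UTC−3:30, so local arrival = 2:20 AM − 3:30 = 10:50 PM on Sep 11.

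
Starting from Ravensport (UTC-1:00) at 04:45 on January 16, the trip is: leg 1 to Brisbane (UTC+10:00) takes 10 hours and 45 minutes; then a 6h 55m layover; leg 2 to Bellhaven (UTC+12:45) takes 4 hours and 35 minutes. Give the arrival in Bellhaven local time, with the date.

Convert departure to UTC: 04:45 + 1:00 = 05:45 UTC on Jan 16.
Add 10 hours 45 minutes leg 1 → 16:30 UTC.
Add 6 hours and 55 minutes layover in Brisbane → 23:25 UTC.
Add 4 hours and 35 minutes leg 2 → 04:00 UTC (Jan 17).
Bellhaven is UTC+12:45, so local arrival = 04:00 + 12:45 = 16:45 on Jan 17.

16:45 on January 17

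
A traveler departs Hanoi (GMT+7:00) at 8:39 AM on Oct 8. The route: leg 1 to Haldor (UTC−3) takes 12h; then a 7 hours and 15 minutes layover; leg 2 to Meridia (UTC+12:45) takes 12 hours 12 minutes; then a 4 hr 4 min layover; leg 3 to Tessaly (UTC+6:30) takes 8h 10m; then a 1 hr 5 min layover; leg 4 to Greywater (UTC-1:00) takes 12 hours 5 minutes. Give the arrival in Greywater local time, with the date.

9:30 AM on October 10

Convert departure to UTC: 8:39 AM − 7:00 = 1:39 AM UTC on Oct 8.
Add 12 hours leg 1 → 1:39 PM UTC.
Add 7 hours and 15 minutes layover in Haldor → 8:54 PM UTC.
Add 12 hours and 12 minutes leg 2 → 9:06 AM UTC (Oct 9).
Add 4 hours and 4 minutes layover in Meridia → 1:10 PM UTC.
Add 8 hours 10 minutes leg 3 → 9:20 PM UTC.
Add 1 hour and 5 minutes layover in Tessaly → 10:25 PM UTC.
Add 12 hours 5 minutes leg 4 → 10:30 AM UTC (Oct 10).
Greywater is UTC−1:00, so local arrival = 10:30 AM − 1:00 = 9:30 AM on Oct 10.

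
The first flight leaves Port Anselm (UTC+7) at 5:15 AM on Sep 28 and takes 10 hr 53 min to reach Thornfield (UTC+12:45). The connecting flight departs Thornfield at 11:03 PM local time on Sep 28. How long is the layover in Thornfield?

Convert departure to UTC: 5:15 AM − 7:00 = 10:15 PM UTC on Sep 27.
Add 10 hours and 53 minutes flight time → 9:08 AM UTC (Sep 28).
Thornfield is UTC+12:45, so local arrival = 9:08 AM + 12:45 = 9:53 PM on Sep 28.
Layover = 11:03 PM − 9:53 PM = 1 hour 10 minutes.

1 hour 10 minutes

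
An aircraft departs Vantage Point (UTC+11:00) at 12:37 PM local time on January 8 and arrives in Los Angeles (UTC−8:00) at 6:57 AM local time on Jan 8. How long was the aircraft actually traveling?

Los Angeles is 19:00 behind Vantage Point.
Clock-face elapsed time (ignoring zones) is −5 hours 40 minutes.
Actual elapsed = −5 hours 40 minutes + 19:00 = 13 hours 20 minutes.

13 hours 20 minutes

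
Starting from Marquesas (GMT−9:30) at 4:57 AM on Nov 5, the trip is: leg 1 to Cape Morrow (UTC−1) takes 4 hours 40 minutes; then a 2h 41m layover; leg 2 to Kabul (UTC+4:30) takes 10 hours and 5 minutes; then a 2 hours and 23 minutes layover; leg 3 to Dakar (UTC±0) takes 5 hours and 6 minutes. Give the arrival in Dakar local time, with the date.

3:22 PM on Nov 6

Convert departure to UTC: 4:57 AM + 9:30 = 2:27 PM UTC on Nov 5.
Add 4 hours and 40 minutes leg 1 → 7:07 PM UTC.
Add 2 hours 41 minutes layover in Cape Morrow → 9:48 PM UTC.
Add 10 hours and 5 minutes leg 2 → 7:53 AM UTC (Nov 6).
Add 2 hours 23 minutes layover in Kabul → 10:16 AM UTC.
Add 5 hours 6 minutes leg 3 → 3:22 PM UTC.
Dakar is UTC+0, so local arrival is the same: 3:22 PM on Nov 6.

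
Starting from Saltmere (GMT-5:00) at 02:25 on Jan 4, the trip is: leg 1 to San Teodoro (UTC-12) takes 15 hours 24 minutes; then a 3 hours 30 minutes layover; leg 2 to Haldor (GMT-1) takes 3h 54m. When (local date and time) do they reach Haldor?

05:13 on January 5

Convert departure to UTC: 02:25 + 5:00 = 07:25 UTC on Jan 4.
Add 15 hours 24 minutes leg 1 → 22:49 UTC.
Add 3 hours and 30 minutes layover in San Teodoro → 02:19 UTC (Jan 5).
Add 3 hours 54 minutes leg 2 → 06:13 UTC.
Haldor is UTC−1:00, so local arrival = 06:13 − 1:00 = 05:13 on Jan 5.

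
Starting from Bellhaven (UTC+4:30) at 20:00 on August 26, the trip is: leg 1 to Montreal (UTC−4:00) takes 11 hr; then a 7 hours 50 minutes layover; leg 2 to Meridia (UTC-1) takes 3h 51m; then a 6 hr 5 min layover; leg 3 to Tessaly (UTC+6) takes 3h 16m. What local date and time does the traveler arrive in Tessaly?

05:32 on Aug 28

Convert departure to UTC: 20:00 − 4:30 = 15:30 UTC on Aug 26.
Add 11 hours leg 1 → 02:30 UTC (Aug 27).
Add 7 hours and 50 minutes layover in Montreal → 10:20 UTC.
Add 3 hours and 51 minutes leg 2 → 14:11 UTC.
Add 6 hours 5 minutes layover in Meridia → 20:16 UTC.
Add 3 hours and 16 minutes leg 3 → 23:32 UTC.
Tessaly is UTC+6:00, so local arrival = 23:32 + 6:00 = 05:32 on Aug 28.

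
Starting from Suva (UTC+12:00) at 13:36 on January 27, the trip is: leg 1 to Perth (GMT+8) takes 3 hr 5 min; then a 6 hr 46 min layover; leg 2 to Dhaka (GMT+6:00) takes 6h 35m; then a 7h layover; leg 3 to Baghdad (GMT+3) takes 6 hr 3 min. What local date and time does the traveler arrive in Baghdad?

10:05 on January 28

Convert departure to UTC: 13:36 − 12:00 = 01:36 UTC on Jan 27.
Add 3 hours 5 minutes leg 1 → 04:41 UTC.
Add 6 hours and 46 minutes layover in Perth → 11:27 UTC.
Add 6 hours 35 minutes leg 2 → 18:02 UTC.
Add 7 hours layover in Dhaka → 01:02 UTC (Jan 28).
Add 6 hours 3 minutes leg 3 → 07:05 UTC.
Baghdad is UTC+3:00, so local arrival = 07:05 + 3:00 = 10:05 on Jan 28.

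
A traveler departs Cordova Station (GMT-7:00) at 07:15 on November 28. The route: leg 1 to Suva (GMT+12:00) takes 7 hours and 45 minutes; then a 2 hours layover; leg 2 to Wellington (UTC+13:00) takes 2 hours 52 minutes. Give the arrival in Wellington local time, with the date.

Convert departure to UTC: 07:15 + 7:00 = 14:15 UTC on Nov 28.
Add 7 hours and 45 minutes leg 1 → 22:00 UTC.
Add 2 hours layover in Suva → 00:00 UTC (Nov 29).
Add 2 hours and 52 minutes leg 2 → 02:52 UTC.
Wellington is UTC+13:00, so local arrival = 02:52 + 13:00 = 15:52 on Nov 29.

15:52 on November 29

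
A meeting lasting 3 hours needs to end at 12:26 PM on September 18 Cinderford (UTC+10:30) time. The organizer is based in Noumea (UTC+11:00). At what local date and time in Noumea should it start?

9:56 AM on Sep 18

Target end time in UTC: 12:26 PM − 10:30 = 1:56 AM on Sep 18.
Subtract 3 hours → start 10:56 PM UTC on Sep 17.
Noumea is UTC+11:00: 10:56 PM + 11:00 = 9:56 AM on Sep 18.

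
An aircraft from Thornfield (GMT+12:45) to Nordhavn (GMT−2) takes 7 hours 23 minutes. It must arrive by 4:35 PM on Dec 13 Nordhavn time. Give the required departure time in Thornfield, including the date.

11:57 PM on December 13

Target arrival in UTC: 4:35 PM + 2:00 = 6:35 PM on Dec 13.
Subtract 7 hours 23 minutes → departure 11:12 AM UTC on Dec 13.
Thornfield is UTC+12:45: 11:12 AM + 12:45 = 11:57 PM on Dec 13.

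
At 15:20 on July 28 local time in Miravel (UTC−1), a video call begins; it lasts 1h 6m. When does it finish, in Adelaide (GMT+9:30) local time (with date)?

Convert start to UTC: 15:20 + 1:00 = 16:20 UTC on Jul 28.
Add 1 hour 6 minutes duration → 17:26 UTC.
Adelaide is UTC+9:30, so local end time = 17:26 + 9:30 = 02:56 on Jul 29.

02:56 on July 29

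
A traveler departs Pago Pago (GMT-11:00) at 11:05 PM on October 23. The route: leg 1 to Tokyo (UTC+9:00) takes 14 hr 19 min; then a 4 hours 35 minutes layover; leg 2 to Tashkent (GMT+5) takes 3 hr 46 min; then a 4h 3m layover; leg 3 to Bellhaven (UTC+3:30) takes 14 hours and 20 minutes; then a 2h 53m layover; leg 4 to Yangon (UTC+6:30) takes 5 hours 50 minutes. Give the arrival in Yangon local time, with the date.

6:21 PM on October 26

Convert departure to UTC: 11:05 PM + 11:00 = 10:05 AM UTC on Oct 24.
Add 14 hours 19 minutes leg 1 → 12:24 AM UTC (Oct 25).
Add 4 hours 35 minutes layover in Tokyo → 4:59 AM UTC.
Add 3 hours 46 minutes leg 2 → 8:45 AM UTC.
Add 4 hours and 3 minutes layover in Tashkent → 12:48 PM UTC.
Add 14 hours 20 minutes leg 3 → 3:08 AM UTC (Oct 26).
Add 2 hours 53 minutes layover in Bellhaven → 6:01 AM UTC.
Add 5 hours 50 minutes leg 4 → 11:51 AM UTC.
Yangon is UTC+6:30, so local arrival = 11:51 AM + 6:30 = 6:21 PM on Oct 26.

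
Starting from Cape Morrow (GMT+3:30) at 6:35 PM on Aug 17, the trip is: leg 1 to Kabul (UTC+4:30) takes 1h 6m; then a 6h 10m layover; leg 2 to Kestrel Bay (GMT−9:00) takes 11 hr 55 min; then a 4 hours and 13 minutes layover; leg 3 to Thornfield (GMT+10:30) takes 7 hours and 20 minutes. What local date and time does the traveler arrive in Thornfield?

8:19 AM on August 19

Convert departure to UTC: 6:35 PM − 3:30 = 3:05 PM UTC on Aug 17.
Add 1 hour and 6 minutes leg 1 → 4:11 PM UTC.
Add 6 hours 10 minutes layover in Kabul → 10:21 PM UTC.
Add 11 hours and 55 minutes leg 2 → 10:16 AM UTC (Aug 18).
Add 4 hours 13 minutes layover in Kestrel Bay → 2:29 PM UTC.
Add 7 hours and 20 minutes leg 3 → 9:49 PM UTC.
Thornfield is UTC+10:30, so local arrival = 9:49 PM + 10:30 = 8:19 AM on Aug 19.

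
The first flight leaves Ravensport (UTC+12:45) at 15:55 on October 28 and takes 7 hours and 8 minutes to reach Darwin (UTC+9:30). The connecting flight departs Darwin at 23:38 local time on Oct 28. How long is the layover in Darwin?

3 hours 50 minutes

Convert departure to UTC: 15:55 − 12:45 = 03:10 UTC on Oct 28.
Add 7 hours and 8 minutes flight time → 10:18 UTC.
Darwin is UTC+9:30, so local arrival = 10:18 + 9:30 = 19:48 on Oct 28.
Layover = 23:38 − 19:48 = 3 hours 50 minutes.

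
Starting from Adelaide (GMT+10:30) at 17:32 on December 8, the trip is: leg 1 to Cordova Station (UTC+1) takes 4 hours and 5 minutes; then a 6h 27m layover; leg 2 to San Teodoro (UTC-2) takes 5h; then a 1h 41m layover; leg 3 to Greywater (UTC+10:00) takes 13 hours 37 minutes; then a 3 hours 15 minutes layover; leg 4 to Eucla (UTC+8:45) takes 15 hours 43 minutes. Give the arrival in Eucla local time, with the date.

Convert departure to UTC: 17:32 − 10:30 = 07:02 UTC on Dec 8.
Add 4 hours and 5 minutes leg 1 → 11:07 UTC.
Add 6 hours 27 minutes layover in Cordova Station → 17:34 UTC.
Add 5 hours leg 2 → 22:34 UTC.
Add 1 hour 41 minutes layover in San Teodoro → 00:15 UTC (Dec 9).
Add 13 hours and 37 minutes leg 3 → 13:52 UTC.
Add 3 hours and 15 minutes layover in Greywater → 17:07 UTC.
Add 15 hours 43 minutes leg 4 → 08:50 UTC (Dec 10).
Eucla is UTC+8:45, so local arrival = 08:50 + 8:45 = 17:35 on Dec 10.

17:35 on December 10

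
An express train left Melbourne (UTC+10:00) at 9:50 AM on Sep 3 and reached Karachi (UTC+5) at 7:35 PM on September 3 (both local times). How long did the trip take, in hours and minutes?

14 hours 45 minutes

Departure in UTC: 9:50 AM − 10:00 = 11:50 PM on Sep 2.
Arrival in UTC: 7:35 PM − 5:00 = 2:35 PM on Sep 3.
Elapsed = 2:35 PM − 11:50 PM (+1 day) = 14 hours 45 minutes.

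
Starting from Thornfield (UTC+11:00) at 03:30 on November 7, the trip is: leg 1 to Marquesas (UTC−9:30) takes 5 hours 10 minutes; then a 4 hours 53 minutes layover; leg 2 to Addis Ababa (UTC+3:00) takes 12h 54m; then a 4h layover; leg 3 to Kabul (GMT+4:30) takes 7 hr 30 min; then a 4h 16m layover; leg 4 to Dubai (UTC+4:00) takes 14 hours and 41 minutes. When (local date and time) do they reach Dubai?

Convert departure to UTC: 03:30 − 11:00 = 16:30 UTC on Nov 6.
Add 5 hours and 10 minutes leg 1 → 21:40 UTC.
Add 4 hours and 53 minutes layover in Marquesas → 02:33 UTC (Nov 7).
Add 12 hours 54 minutes leg 2 → 15:27 UTC.
Add 4 hours layover in Addis Ababa → 19:27 UTC.
Add 7 hours and 30 minutes leg 3 → 02:57 UTC (Nov 8).
Add 4 hours and 16 minutes layover in Kabul → 07:13 UTC.
Add 14 hours and 41 minutes leg 4 → 21:54 UTC.
Dubai is UTC+4:00, so local arrival = 21:54 + 4:00 = 01:54 on Nov 9.

01:54 on November 9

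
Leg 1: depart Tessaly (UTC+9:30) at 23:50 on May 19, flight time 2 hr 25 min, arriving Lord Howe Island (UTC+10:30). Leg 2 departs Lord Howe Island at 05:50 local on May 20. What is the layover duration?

2 hours 35 minutes

Convert departure to UTC: 23:50 − 9:30 = 14:20 UTC on May 19.
Add 2 hours 25 minutes flight time → 16:45 UTC.
Lord Howe Island is UTC+10:30, so local arrival = 16:45 + 10:30 = 03:15 on May 20.
Layover = 05:50 − 03:15 = 2 hours 35 minutes.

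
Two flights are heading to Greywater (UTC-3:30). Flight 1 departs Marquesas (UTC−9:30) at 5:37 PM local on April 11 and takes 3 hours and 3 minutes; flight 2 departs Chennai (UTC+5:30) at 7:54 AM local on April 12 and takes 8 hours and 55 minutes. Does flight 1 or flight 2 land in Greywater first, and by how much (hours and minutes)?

the first, by 5 hours 9 minutes

Flight 1 in UTC: 5:37 PM + 9:30 = 3:07 AM on Apr 12.
+3 hours 3 minutes → arrive 6:10 AM UTC on Apr 12.
Flight 2 in UTC: 7:54 AM − 5:30 = 2:24 AM on Apr 12.
+8 hours and 55 minutes → arrive 11:19 AM UTC on Apr 12.
Flight 1 lands earlier by 5 hours 9 minutes.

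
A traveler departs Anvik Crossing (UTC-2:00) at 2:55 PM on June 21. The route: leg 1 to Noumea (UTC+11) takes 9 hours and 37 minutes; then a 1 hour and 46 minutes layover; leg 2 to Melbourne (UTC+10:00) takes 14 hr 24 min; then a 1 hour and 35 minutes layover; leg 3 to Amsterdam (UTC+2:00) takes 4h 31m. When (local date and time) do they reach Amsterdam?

Convert departure to UTC: 2:55 PM + 2:00 = 4:55 PM UTC on Jun 21.
Add 9 hours and 37 minutes leg 1 → 2:32 AM UTC (Jun 22).
Add 1 hour 46 minutes layover in Noumea → 4:18 AM UTC.
Add 14 hours and 24 minutes leg 2 → 6:42 PM UTC.
Add 1 hour 35 minutes layover in Melbourne → 8:17 PM UTC.
Add 4 hours 31 minutes leg 3 → 12:48 AM UTC (Jun 23).
Amsterdam is UTC+2:00, so local arrival = 12:48 AM + 2:00 = 2:48 AM on Jun 23.

2:48 AM on June 23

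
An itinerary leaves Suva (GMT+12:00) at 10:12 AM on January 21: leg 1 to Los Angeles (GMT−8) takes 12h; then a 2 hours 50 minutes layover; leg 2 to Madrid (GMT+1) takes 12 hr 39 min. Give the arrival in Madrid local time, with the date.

Convert departure to UTC: 10:12 AM − 12:00 = 10:12 PM UTC on Jan 20.
Add 12 hours leg 1 → 10:12 AM UTC (Jan 21).
Add 2 hours and 50 minutes layover in Los Angeles → 1:02 PM UTC.
Add 12 hours and 39 minutes leg 2 → 1:41 AM UTC (Jan 22).
Madrid is UTC+1:00, so local arrival = 1:41 AM + 1:00 = 2:41 AM on Jan 22.

2:41 AM on January 22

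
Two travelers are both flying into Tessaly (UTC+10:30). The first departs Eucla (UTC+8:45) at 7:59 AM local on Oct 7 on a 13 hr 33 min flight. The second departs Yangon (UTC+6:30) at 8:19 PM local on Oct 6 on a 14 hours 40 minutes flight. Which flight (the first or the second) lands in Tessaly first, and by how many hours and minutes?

Flight 1 in UTC: 7:59 AM − 8:45 = 11:14 PM on Oct 6.
+13 hours and 33 minutes → arrive 12:47 PM UTC on Oct 7.
Flight 2 in UTC: 8:19 PM − 6:30 = 1:49 PM on Oct 6.
+14 hours and 40 minutes → arrive 4:29 AM UTC on Oct 7.
Flight 2 lands earlier by 8 hours 18 minutes.

the second, by 8 hours 18 minutes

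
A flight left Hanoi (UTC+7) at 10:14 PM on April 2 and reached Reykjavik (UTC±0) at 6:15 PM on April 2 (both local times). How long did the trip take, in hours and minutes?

3 hours 1 minute

Departure in UTC: 10:14 PM − 7:00 = 3:14 PM on Apr 2.
Arrival is already UTC: 6:15 PM on Apr 2.
Elapsed = 6:15 PM − 3:14 PM = 3 hours 1 minute.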